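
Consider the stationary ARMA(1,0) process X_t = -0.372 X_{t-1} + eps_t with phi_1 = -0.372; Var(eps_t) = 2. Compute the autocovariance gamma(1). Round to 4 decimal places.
\gamma(1) = -0.8635

Multiply the model equation by X_{t-k} and take expectations. With theta_0 = psi_0 = 1 and psi_j the MA(infinity) weights, this gives
  gamma(k) - sum_i phi_i gamma(k-i) = c_k,
  c_k = sigma^2 * sum_{j=k..q} theta_j psi_{j-k}   (c_k = 0 for k > q),
using gamma(-m) = gamma(m).
Pure AR (q = 0): c_0 = sigma^2 = 2, c_k = 0 for k >= 1.
Equations for k = 0 and k = 1 (AR order 1):
  gamma(0) = phi_1 gamma(1) + c_0
  gamma(1) = phi_1 gamma(0) + c_1
Substituting the second into the first: gamma(0) (1 - phi_1^2) = c_0 + phi_1 c_1, so
  gamma(0) = c_0 / (1 - phi_1^2) = 2 / (1 - (-0.372)^2) = 2 / 0.861616 = 2.32122.
  gamma(1) = phi_1 gamma(0) = (-0.372)(2.32122) = -0.863494.
Therefore gamma(1) = -0.8635 (to 4 decimal places).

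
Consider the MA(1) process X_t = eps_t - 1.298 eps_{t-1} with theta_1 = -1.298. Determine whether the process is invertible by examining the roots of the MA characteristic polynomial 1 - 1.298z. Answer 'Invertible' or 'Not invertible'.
\text{Not invertible}

The MA(q) characteristic polynomial is P(z) = 1 - 1.298z.
Invertibility requires all roots to lie outside the unit circle, i.e. |z| > 1 for every root.
This is linear in z: 1 + (-1.298) z = 0  =>  z = -1/(-1.298) = 0.770416,  |z| = 0.770416.
Moduli of all roots: 0.7704.
All moduli strictly greater than 1? No.
Verdict: Not invertible.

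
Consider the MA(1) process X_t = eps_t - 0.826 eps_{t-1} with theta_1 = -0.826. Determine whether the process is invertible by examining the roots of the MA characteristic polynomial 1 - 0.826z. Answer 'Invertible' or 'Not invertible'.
\text{Invertible}

The MA(q) characteristic polynomial is P(z) = 1 - 0.826z.
Invertibility requires all roots to lie outside the unit circle, i.e. |z| > 1 for every root.
This is linear in z: 1 + (-0.826) z = 0  =>  z = -1/(-0.826) = 1.210654,  |z| = 1.210654.
Moduli of all roots: 1.2107.
All moduli strictly greater than 1? Yes.
Verdict: Invertible.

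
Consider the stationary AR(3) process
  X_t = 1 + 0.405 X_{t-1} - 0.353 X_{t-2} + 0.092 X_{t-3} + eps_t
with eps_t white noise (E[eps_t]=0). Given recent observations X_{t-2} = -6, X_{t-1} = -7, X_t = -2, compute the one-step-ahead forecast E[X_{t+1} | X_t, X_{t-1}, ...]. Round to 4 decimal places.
E[X_{t+1} \mid \mathcal F_t] = 2.1090

For an AR(p) model X_t = c + sum_i phi_i X_{t-i} + eps_t, the
one-step-ahead conditional mean is
  E[X_{t+1} | X_t, ...] = c + sum_i phi_i X_{t+1-i}.
Substitute known values:
  E[X_{t+1} | ...] = 1 + (0.405) * (-2) + (-0.353) * (-7) + (0.092) * (-6)
                   = 2.1090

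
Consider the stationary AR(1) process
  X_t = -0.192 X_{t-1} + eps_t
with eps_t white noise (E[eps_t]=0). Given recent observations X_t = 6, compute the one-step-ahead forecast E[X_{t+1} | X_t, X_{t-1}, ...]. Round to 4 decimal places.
E[X_{t+1} \mid \mathcal F_t] = -1.1520

For an AR(p) model X_t = c + sum_i phi_i X_{t-i} + eps_t, the
one-step-ahead conditional mean is
  E[X_{t+1} | X_t, ...] = c + sum_i phi_i X_{t+1-i}.
Substitute known values:
  E[X_{t+1} | ...] = (-0.192) * (6)
                   = -1.1520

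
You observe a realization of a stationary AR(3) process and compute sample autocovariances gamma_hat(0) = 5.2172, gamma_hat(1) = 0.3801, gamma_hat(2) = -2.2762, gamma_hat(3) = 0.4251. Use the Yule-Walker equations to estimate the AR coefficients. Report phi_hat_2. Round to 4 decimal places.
\hat\phi_{2} = -0.4650

The Yule-Walker equations for an AR(p) process read, in matrix form,
  Gamma_p phi = r_p,   with   (Gamma_p)_{ij} = gamma(|i - j|),
                       (r_p)_i = gamma(i),   i,j = 1..p.
Substitute the sample gammas (Toeplitz matrix and right-hand side of size 3):
  Gamma_p = [[5.2172, 0.3801, -2.2762], [0.3801, 5.2172, 0.3801], [-2.2762, 0.3801, 5.2172]]
  r_p     = [0.3801, -2.2762, 0.4251]
Written out (R1..R3):
  (R1) 5.2172 phi_1 + 0.3801 phi_2 - 2.2762 phi_3 = 0.3801
  (R2) 0.3801 phi_1 + 5.2172 phi_2 + 0.3801 phi_3 = -2.2762
  (R3) -2.2762 phi_1 + 0.3801 phi_2 + 5.2172 phi_3 = 0.4251
Gaussian elimination:
  R2 <- R2 - (0.3801/5.2172) R1 = R2 - (0.072855) R1:  5.189508 phi_2 + 0.545933 phi_3 = -2.303892
  R3 <- R3 - (-2.2762/5.2172) R1 = R3 - (-0.436288) R1:  0.545933 phi_2 + 4.224122 phi_3 = 0.590933
  R3 <- R3 - (0.545933/5.189508) R2 = R3 - (0.105199) R2:  4.16669 phi_3 = 0.833301
Back-substitution:
  phi_hat_3 = 0.833301 / 4.16669 = 0.199991
  phi_hat_2 = (-2.303892 - (0.545933)(0.199991)) / 5.189508 = -0.464991
  phi_hat_1 = (0.3801 - (0.3801)(-0.464991) - (-2.2762)(0.199991)) / 5.2172 = 0.193986
So phi_hat = [0.1940, -0.4650, 0.2000].
Therefore phi_hat_2 = -0.4650.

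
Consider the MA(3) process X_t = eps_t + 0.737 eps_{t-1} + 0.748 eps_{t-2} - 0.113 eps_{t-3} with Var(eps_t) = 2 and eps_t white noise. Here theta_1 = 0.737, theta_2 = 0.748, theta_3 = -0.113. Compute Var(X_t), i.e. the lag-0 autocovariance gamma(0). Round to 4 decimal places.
\gamma(0) = 4.2309

For an MA(q) process X_t = eps_t + sum_i theta_i eps_{t-i} with
Var(eps_t) = sigma^2, the variance is
  gamma(0) = sigma^2 * (1 + sum_i theta_i^2).
  sum_i theta_i^2 = (0.737)^2 + (0.748)^2 + (-0.113)^2 = 0.543169 + 0.559504 + 0.012769 = 1.115442.
  gamma(0) = 2 * (1 + 1.115442) = 2 * 2.115442 = 4.230884, which rounds to 4.2309.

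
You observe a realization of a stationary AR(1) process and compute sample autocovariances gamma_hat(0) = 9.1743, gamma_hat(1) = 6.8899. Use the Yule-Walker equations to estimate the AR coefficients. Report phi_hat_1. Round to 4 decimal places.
\hat\phi_{1} = 0.7510

The Yule-Walker equations for an AR(p) process read, in matrix form,
  Gamma_p phi = r_p,   with   (Gamma_p)_{ij} = gamma(|i - j|),
                       (r_p)_i = gamma(i),   i,j = 1..p.
Substitute the sample gammas (Toeplitz matrix and right-hand side of size 1):
  Gamma_p = [[9.1743]]
  r_p     = [6.8899]
With p = 1 this is the single equation gamma(0) phi_1 = gamma(1):
  phi_hat_1 = gamma(1) / gamma(0) = 6.8899 / 9.1743 = 0.7510.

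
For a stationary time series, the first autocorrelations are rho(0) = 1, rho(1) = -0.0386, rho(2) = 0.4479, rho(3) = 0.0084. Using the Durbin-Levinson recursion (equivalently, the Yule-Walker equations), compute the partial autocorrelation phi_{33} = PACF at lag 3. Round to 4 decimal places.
\phi_{33} = 0.0441

The PACF at lag k is phi_{kk}, the last component of the solution
to the Yule-Walker system G_k phi = r_k where
  (G_k)_{ij} = rho(|i - j|), (r_k)_i = rho(i), i,j = 1..k.
Equivalently, Durbin-Levinson gives phi_{kk} iteratively:
  phi_{11} = rho(1)
  phi_{kk} = [rho(k) - sum_{j=1..k-1} phi_{k-1,j} rho(k-j)]
            / [1 - sum_{j=1..k-1} phi_{k-1,j} rho(j)],
  phi_{k,j} = phi_{k-1,j} - phi_{kk} phi_{k-1,k-j},  j = 1..k-1.
Step k = 1:
  phi_11 = rho(1) = -0.0386.
Step k = 2:
  phi_22 = [rho(2) - phi_11 rho(1)] / [1 - phi_11 rho(1)] = [0.4479 - (-0.0386)(-0.0386)] / [1 - (-0.0386)(-0.0386)]
         = 0.44641004 / 0.99851004 = 0.447076.
  Update: phi_21 = phi_11 - phi_22 phi_11 = -0.0386 - (0.447076)(-0.0386) = -0.021343.
Step k = 3:
  phi_33 = [rho(3) - phi_21 rho(2) - phi_22 rho(1)] / [1 - phi_21 rho(1) - phi_22 rho(2)]
    numerator   = 0.0084 - (-0.021343)(0.4479) - (0.447076)(-0.0386) = 0.03521661
    denominator = 1 - (-0.021343)(-0.0386) - (0.447076)(0.4479) = 0.79893075
  phi_33 = 0.03521661 / 0.79893075 = 0.0441.
Therefore phi_{33} = 0.0441.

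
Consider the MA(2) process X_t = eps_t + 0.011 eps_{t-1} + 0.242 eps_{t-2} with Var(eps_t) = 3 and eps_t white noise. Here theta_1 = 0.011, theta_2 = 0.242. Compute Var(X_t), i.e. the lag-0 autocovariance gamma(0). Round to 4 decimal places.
\gamma(0) = 3.1761

For an MA(q) process X_t = eps_t + sum_i theta_i eps_{t-i} with
Var(eps_t) = sigma^2, the variance is
  gamma(0) = sigma^2 * (1 + sum_i theta_i^2).
  sum_i theta_i^2 = (0.011)^2 + (0.242)^2 = 0.000121 + 0.058564 = 0.058685.
  gamma(0) = 3 * (1 + 0.058685) = 3 * 1.058685 = 3.176055, which rounds to 3.1761.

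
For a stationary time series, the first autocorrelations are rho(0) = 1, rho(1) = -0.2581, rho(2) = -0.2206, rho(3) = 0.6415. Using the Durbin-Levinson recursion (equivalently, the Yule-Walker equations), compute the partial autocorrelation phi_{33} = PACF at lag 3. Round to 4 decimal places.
\phi_{33} = 0.5771

The PACF at lag k is phi_{kk}, the last component of the solution
to the Yule-Walker system G_k phi = r_k where
  (G_k)_{ij} = rho(|i - j|), (r_k)_i = rho(i), i,j = 1..k.
Equivalently, Durbin-Levinson gives phi_{kk} iteratively:
  phi_{11} = rho(1)
  phi_{kk} = [rho(k) - sum_{j=1..k-1} phi_{k-1,j} rho(k-j)]
            / [1 - sum_{j=1..k-1} phi_{k-1,j} rho(j)],
  phi_{k,j} = phi_{k-1,j} - phi_{kk} phi_{k-1,k-j},  j = 1..k-1.
Step k = 1:
  phi_11 = rho(1) = -0.2581.
Step k = 2:
  phi_22 = [rho(2) - phi_11 rho(1)] / [1 - phi_11 rho(1)] = [-0.2206 - (-0.2581)(-0.2581)] / [1 - (-0.2581)(-0.2581)]
         = -0.28721561 / 0.93338439 = -0.307714.
  Update: phi_21 = phi_11 - phi_22 phi_11 = -0.2581 - (-0.307714)(-0.2581) = -0.337521.
Step k = 3:
  phi_33 = [rho(3) - phi_21 rho(2) - phi_22 rho(1)] / [1 - phi_21 rho(1) - phi_22 rho(2)]
    numerator   = 0.6415 - (-0.337521)(-0.2206) - (-0.307714)(-0.2581) = 0.48762183
    denominator = 1 - (-0.337521)(-0.2581) - (-0.307714)(-0.2206) = 0.84500407
  phi_33 = 0.48762183 / 0.84500407 = 0.5771.
Therefore phi_{33} = 0.5771.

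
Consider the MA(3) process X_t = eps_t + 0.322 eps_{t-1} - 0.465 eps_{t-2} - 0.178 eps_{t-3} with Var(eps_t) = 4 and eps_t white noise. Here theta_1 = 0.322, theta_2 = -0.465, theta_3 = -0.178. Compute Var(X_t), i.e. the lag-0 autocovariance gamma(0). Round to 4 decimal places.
\gamma(0) = 5.4064

For an MA(q) process X_t = eps_t + sum_i theta_i eps_{t-i} with
Var(eps_t) = sigma^2, the variance is
  gamma(0) = sigma^2 * (1 + sum_i theta_i^2).
  sum_i theta_i^2 = (0.322)^2 + (-0.465)^2 + (-0.178)^2 = 0.103684 + 0.216225 + 0.031684 = 0.351593.
  gamma(0) = 4 * (1 + 0.351593) = 4 * 1.351593 = 5.406372, which rounds to 5.4064.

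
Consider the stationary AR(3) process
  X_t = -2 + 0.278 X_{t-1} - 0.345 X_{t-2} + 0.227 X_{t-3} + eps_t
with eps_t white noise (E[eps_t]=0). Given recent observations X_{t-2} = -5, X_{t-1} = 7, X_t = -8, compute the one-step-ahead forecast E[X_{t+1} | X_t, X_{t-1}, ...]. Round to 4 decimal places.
E[X_{t+1} \mid \mathcal F_t] = -7.7740

For an AR(p) model X_t = c + sum_i phi_i X_{t-i} + eps_t, the
one-step-ahead conditional mean is
  E[X_{t+1} | X_t, ...] = c + sum_i phi_i X_{t+1-i}.
Substitute known values:
  E[X_{t+1} | ...] = -2 + (0.278) * (-8) + (-0.345) * (7) + (0.227) * (-5)
                   = -7.7740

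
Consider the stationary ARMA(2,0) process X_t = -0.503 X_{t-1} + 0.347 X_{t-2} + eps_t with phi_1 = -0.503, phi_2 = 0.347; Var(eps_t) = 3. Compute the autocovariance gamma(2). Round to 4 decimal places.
\gamma(2) = 6.1600

Multiply the model equation by X_{t-k} and take expectations. With theta_0 = psi_0 = 1 and psi_j the MA(infinity) weights, this gives
  gamma(k) - sum_i phi_i gamma(k-i) = c_k,
  c_k = sigma^2 * sum_{j=k..q} theta_j psi_{j-k}   (c_k = 0 for k > q),
using gamma(-m) = gamma(m).
Pure AR (q = 0): c_0 = sigma^2 = 3, c_k = 0 for k >= 1.
Equations for k = 0, 1, 2 (AR order 2, c_2 = 0):
  (E0) gamma(0) = phi_1 gamma(1) + phi_2 gamma(2) + c_0
  (E1) gamma(1) = phi_1 gamma(0) + phi_2 gamma(1) + c_1
  (E2) gamma(2) = phi_1 gamma(1) + phi_2 gamma(0)
From (E1): gamma(1) = A gamma(0) + B with
  A = phi_1 / (1 - phi_2) = -0.503 / 0.653 = -0.770291,   B = c_1 / (1 - phi_2) = 0 / 0.653 = 0.
Insert (E2) into (E0): gamma(0) (1 - phi_2^2) = phi_1 (1 + phi_2) gamma(1) + c_0.
  phi_1 (1 + phi_2) = (-0.503)(1.347) = -0.677541,   1 - phi_2^2 = 0.879591.
Replace gamma(1) by A gamma(0) + B and collect gamma(0):
  gamma(0) [0.879591 - (-0.677541)(-0.770291)] = c_0 = 3
  gamma(0) * 0.357687 = 3
  gamma(0) = 3 / 0.357687 = 8.387214.
  gamma(1) = A gamma(0) = (-0.770291)(8.387214) = -6.460596.
  gamma(2) = phi_1 gamma(1) + phi_2 gamma(0) = (-0.503)(-6.460596) + (0.347)(8.387214) = 6.160043.
Therefore gamma(2) = 6.1600 (to 4 decimal places).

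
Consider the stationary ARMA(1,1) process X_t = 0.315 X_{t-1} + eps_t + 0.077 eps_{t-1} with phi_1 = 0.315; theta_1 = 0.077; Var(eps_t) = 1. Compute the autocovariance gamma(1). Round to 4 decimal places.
\gamma(1) = 0.4457

Multiply the model equation by X_{t-k} and take expectations. With theta_0 = psi_0 = 1 and psi_j the MA(infinity) weights, this gives
  gamma(k) - sum_i phi_i gamma(k-i) = c_k,
  c_k = sigma^2 * sum_{j=k..q} theta_j psi_{j-k}   (c_k = 0 for k > q),
using gamma(-m) = gamma(m).
psi-weights needed (psi_j = theta_j + sum_i phi_i psi_{j-i}):
  psi_1 = theta_1 + phi_1 = 0.077 + (0.315) = 0.392
Right-hand sides:
  c_0 = sigma^2 (1 + theta_1 psi_1) = 1 * (1 + (0.077)(0.392)) = 1 * 1.030184 = 1.030184
  c_1 = sigma^2 theta_1 = 1 * (0.077) = 0.077
  c_2 = 0
Equations for k = 0 and k = 1 (AR order 1):
  gamma(0) = phi_1 gamma(1) + c_0
  gamma(1) = phi_1 gamma(0) + c_1
Substituting the second into the first: gamma(0) (1 - phi_1^2) = c_0 + phi_1 c_1, so
  gamma(0) = (c_0 + phi_1 c_1) / (1 - phi_1^2) = (1.030184 + (0.315)(0.077)) / (1 - (0.315)^2) = 1.054439 / 0.900775 = 1.170591.
  gamma(1) = phi_1 gamma(0) + c_1 = (0.315)(1.170591) + (0.077) = 0.445736.
Therefore gamma(1) = 0.4457 (to 4 decimal places).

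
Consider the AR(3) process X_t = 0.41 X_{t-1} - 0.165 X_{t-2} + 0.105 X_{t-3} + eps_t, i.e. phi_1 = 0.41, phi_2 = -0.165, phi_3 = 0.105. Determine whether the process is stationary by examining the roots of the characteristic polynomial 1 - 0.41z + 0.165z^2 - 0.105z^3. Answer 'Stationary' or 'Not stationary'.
\text{Stationary}

The AR(p) characteristic polynomial is P(z) = 1 - 0.41z + 0.165z^2 - 0.105z^3.
Stationarity requires all roots to lie outside the unit circle, i.e. |z| > 1 for every root.
Degree 3: look for a simple real root z0 first, then factor out (1 - z/z0) and solve the remaining quadratic.
Testing z0 = 2: P(2) = 1 + (-0.41)(2) + (0.165)(2)^2 + (-0.105)(2)^3
  = 1 + (-0.82) + (0.66) + (-0.84) = 0.  So z_0 = 2 is a root, |z_0| = 2.
Divide out the factor (1 - 0.5 z) = (1 - z/z0) (since 1/z0 = 0.5):
  P(z) = (1 - 0.5 z)(1 + (0.09) z + (0.21) z^2)
  [check: z-coef 0.09 - (0.5) = -0.41; z^2-coef 0.21 - (0.5)(0.09) = 0.165; z^3-coef -(0.5)(0.21) = -0.105.]
Remaining roots from the quadratic factor 1 + (0.09) z + (0.21) z^2:
  Set 1 + (0.09) z + (0.21) z^2 = 0, i.e. a z^2 + b z + c = 0 with a = 0.21, b = 0.09, c = 1.
  Discriminant D = b^2 - 4ac = (0.09)^2 - 4*(0.21)*1 = 0.0081 - (0.84) = -0.8319.
  D < 0, so the roots are the complex-conjugate pair z = (-b +/- i sqrt(-D)) / (2a) = -0.2143 +/- 2.1716i.
  For a conjugate pair |z|^2 = z * conj(z) = (product of roots) = c/a = 1/(0.21) = 4.761905, so |z| = sqrt(4.761905) = 2.1822 for both roots.
Moduli of all roots: 2.0000, 2.1822, 2.1822.
All moduli strictly greater than 1? Yes.
Verdict: Stationary.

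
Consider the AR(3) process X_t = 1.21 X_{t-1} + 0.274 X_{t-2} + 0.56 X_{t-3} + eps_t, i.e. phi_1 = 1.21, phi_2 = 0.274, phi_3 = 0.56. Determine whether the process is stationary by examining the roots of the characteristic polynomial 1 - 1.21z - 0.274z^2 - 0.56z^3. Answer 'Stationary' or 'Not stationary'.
\text{Not stationary}

The AR(p) characteristic polynomial is P(z) = 1 - 1.21z - 0.274z^2 - 0.56z^3.
Stationarity requires all roots to lie outside the unit circle, i.e. |z| > 1 for every root.
Degree 3: look for a simple real root z0 first, then factor out (1 - z/z0) and solve the remaining quadratic.
Testing z0 = 0.625: P(0.625) = 1 + (-1.21)(0.625) + (-0.274)(0.625)^2 + (-0.56)(0.625)^3
  = 1 + (-0.75625) + (-0.107031) + (-0.136719) = 0.  So z_0 = 0.625 is a root, |z_0| = 0.625.
Divide out the factor (1 - 1.6 z) = (1 - z/z0) (since 1/z0 = 1.6):
  P(z) = (1 - 1.6 z)(1 + (0.39) z + (0.35) z^2)
  [check: z-coef 0.39 - (1.6) = -1.21; z^2-coef 0.35 - (1.6)(0.39) = -0.274; z^3-coef -(1.6)(0.35) = -0.56.]
Remaining roots from the quadratic factor 1 + (0.39) z + (0.35) z^2:
  Set 1 + (0.39) z + (0.35) z^2 = 0, i.e. a z^2 + b z + c = 0 with a = 0.35, b = 0.39, c = 1.
  Discriminant D = b^2 - 4ac = (0.39)^2 - 4*(0.35)*1 = 0.1521 - (1.4) = -1.2479.
  D < 0, so the roots are the complex-conjugate pair z = (-b +/- i sqrt(-D)) / (2a) = -0.5571 +/- 1.5958i.
  For a conjugate pair |z|^2 = z * conj(z) = (product of roots) = c/a = 1/(0.35) = 2.857143, so |z| = sqrt(2.857143) = 1.6903 for both roots.
Moduli of all roots: 0.6250, 1.6903, 1.6903.
All moduli strictly greater than 1? No.
Verdict: Not stationary.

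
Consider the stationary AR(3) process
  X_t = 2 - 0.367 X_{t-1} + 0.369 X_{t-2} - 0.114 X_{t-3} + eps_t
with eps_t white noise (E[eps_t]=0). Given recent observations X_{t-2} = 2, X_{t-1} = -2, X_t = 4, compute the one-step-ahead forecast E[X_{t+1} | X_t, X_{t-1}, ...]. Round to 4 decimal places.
E[X_{t+1} \mid \mathcal F_t] = -0.4340

For an AR(p) model X_t = c + sum_i phi_i X_{t-i} + eps_t, the
one-step-ahead conditional mean is
  E[X_{t+1} | X_t, ...] = c + sum_i phi_i X_{t+1-i}.
Substitute known values:
  E[X_{t+1} | ...] = 2 + (-0.367) * (4) + (0.369) * (-2) + (-0.114) * (2)
                   = -0.4340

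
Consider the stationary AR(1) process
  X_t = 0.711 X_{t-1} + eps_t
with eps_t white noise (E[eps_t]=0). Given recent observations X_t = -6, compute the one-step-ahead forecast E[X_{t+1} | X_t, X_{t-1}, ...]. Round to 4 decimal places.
E[X_{t+1} \mid \mathcal F_t] = -4.2660

For an AR(p) model X_t = c + sum_i phi_i X_{t-i} + eps_t, the
one-step-ahead conditional mean is
  E[X_{t+1} | X_t, ...] = c + sum_i phi_i X_{t+1-i}.
Substitute known values:
  E[X_{t+1} | ...] = (0.711) * (-6)
                   = -4.2660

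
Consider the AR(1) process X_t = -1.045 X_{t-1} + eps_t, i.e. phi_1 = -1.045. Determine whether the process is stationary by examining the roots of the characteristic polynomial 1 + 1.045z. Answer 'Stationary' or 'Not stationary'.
\text{Not stationary}

The AR(p) characteristic polynomial is P(z) = 1 + 1.045z.
Stationarity requires all roots to lie outside the unit circle, i.e. |z| > 1 for every root.
This is linear in z: 1 + (1.045) z = 0  =>  z = -1/(1.045) = -0.956938,  |z| = 0.956938.
Moduli of all roots: 0.9569.
All moduli strictly greater than 1? No.
Verdict: Not stationary.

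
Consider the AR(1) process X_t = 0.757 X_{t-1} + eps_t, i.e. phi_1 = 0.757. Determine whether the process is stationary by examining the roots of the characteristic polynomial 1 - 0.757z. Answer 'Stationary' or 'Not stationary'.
\text{Stationary}

The AR(p) characteristic polynomial is P(z) = 1 - 0.757z.
Stationarity requires all roots to lie outside the unit circle, i.e. |z| > 1 for every root.
This is linear in z: 1 + (-0.757) z = 0  =>  z = -1/(-0.757) = 1.321004,  |z| = 1.321004.
Moduli of all roots: 1.3210.
All moduli strictly greater than 1? Yes.
Verdict: Stationary.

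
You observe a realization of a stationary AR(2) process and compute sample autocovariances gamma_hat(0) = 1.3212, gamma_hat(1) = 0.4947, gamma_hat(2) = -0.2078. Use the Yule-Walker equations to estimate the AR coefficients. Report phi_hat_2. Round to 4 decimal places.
\hat\phi_{2} = -0.3460

The Yule-Walker equations for an AR(p) process read, in matrix form,
  Gamma_p phi = r_p,   with   (Gamma_p)_{ij} = gamma(|i - j|),
                       (r_p)_i = gamma(i),   i,j = 1..p.
Substitute the sample gammas (Toeplitz matrix and right-hand side of size 2):
  Gamma_p = [[1.3212, 0.4947], [0.4947, 1.3212]]
  r_p     = [0.4947, -0.2078]
Written out:
  1.3212 phi_1 + 0.4947 phi_2 = 0.4947
  0.4947 phi_1 + 1.3212 phi_2 = -0.2078
Solve by Cramer's rule:
  det = gamma(0)^2 - gamma(1)^2 = (1.3212)^2 - (0.4947)^2 = 1.74556944 - 0.24472809 = 1.50084135
  phi_hat_1 = [gamma(1) gamma(0) - gamma(1) gamma(2)] / det = [(0.4947)(1.3212) - (0.4947)(-0.2078)] / 1.50084135 = 0.7563963 / 1.50084135 = 0.504
  phi_hat_2 = [gamma(0) gamma(2) - gamma(1)^2] / det = [(1.3212)(-0.2078) - (0.4947)^2] / 1.50084135 = -0.51927345 / 1.50084135 = -0.346
So phi_hat = [0.5040, -0.3460].
Therefore phi_hat_2 = -0.3460.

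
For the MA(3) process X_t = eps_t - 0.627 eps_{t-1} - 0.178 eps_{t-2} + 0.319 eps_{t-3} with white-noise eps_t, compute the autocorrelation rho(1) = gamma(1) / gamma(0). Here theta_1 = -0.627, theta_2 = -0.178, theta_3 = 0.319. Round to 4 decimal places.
\rho(1) = -0.3748

For an MA(q) process with theta_0 = 1, the autocovariance is
  gamma(k) = sigma^2 * sum_{i=0..q-k} theta_i * theta_{i+k},
and rho(k) = gamma(k) / gamma(0). Sigma^2 cancels.
  numerator   = (1)*(-0.627) + (-0.627)*(-0.178) + (-0.178)*(0.319) = -0.572176.
  denominator = (1)^2 + (-0.627)^2 + (-0.178)^2 + (0.319)^2 = 1.526574.
  rho(1) = -0.572176 / 1.526574 = -0.3748.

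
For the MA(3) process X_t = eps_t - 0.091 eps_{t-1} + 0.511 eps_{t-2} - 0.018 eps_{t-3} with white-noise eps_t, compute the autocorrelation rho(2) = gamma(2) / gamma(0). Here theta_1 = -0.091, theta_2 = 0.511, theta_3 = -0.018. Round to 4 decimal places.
\rho(2) = 0.4037

For an MA(q) process with theta_0 = 1, the autocovariance is
  gamma(k) = sigma^2 * sum_{i=0..q-k} theta_i * theta_{i+k},
and rho(k) = gamma(k) / gamma(0). Sigma^2 cancels.
  numerator   = (1)*(0.511) + (-0.091)*(-0.018) = 0.512638.
  denominator = (1)^2 + (-0.091)^2 + (0.511)^2 + (-0.018)^2 = 1.269726.
  rho(2) = 0.512638 / 1.269726 = 0.4037.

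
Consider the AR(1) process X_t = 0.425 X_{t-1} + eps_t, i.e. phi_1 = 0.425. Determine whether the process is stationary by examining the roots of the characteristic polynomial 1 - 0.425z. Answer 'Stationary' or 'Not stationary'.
\text{Stationary}

The AR(p) characteristic polynomial is P(z) = 1 - 0.425z.
Stationarity requires all roots to lie outside the unit circle, i.e. |z| > 1 for every root.
This is linear in z: 1 + (-0.425) z = 0  =>  z = -1/(-0.425) = 2.352941,  |z| = 2.352941.
Moduli of all roots: 2.3529.
All moduli strictly greater than 1? Yes.
Verdict: Stationary.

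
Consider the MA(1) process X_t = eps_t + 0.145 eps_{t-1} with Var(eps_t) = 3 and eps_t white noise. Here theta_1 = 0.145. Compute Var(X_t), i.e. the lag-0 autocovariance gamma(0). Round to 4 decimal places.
\gamma(0) = 3.0631

For an MA(q) process X_t = eps_t + sum_i theta_i eps_{t-i} with
Var(eps_t) = sigma^2, the variance is
  gamma(0) = sigma^2 * (1 + sum_i theta_i^2).
  sum_i theta_i^2 = (0.145)^2 = 0.021025.
  gamma(0) = 3 * (1 + 0.021025) = 3 * 1.021025 = 3.063075, which rounds to 3.0631.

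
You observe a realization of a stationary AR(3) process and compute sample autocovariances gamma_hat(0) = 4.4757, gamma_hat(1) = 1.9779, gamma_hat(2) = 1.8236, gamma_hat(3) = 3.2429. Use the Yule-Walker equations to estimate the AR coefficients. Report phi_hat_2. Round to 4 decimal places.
\hat\phi_{2} = 0.0570

The Yule-Walker equations for an AR(p) process read, in matrix form,
  Gamma_p phi = r_p,   with   (Gamma_p)_{ij} = gamma(|i - j|),
                       (r_p)_i = gamma(i),   i,j = 1..p.
Substitute the sample gammas (Toeplitz matrix and right-hand side of size 3):
  Gamma_p = [[4.4757, 1.9779, 1.8236], [1.9779, 4.4757, 1.9779], [1.8236, 1.9779, 4.4757]]
  r_p     = [1.9779, 1.8236, 3.2429]
Written out (R1..R3):
  (R1) 4.4757 phi_1 + 1.9779 phi_2 + 1.8236 phi_3 = 1.9779
  (R2) 1.9779 phi_1 + 4.4757 phi_2 + 1.9779 phi_3 = 1.8236
  (R3) 1.8236 phi_1 + 1.9779 phi_2 + 4.4757 phi_3 = 3.2429
Gaussian elimination:
  R2 <- R2 - (1.9779/4.4757) R1 = R2 - (0.44192) R1:  3.601627 phi_2 + 1.172015 phi_3 = 0.949527
  R3 <- R3 - (1.8236/4.4757) R1 = R3 - (0.407445) R1:  1.172015 phi_2 + 3.732684 phi_3 = 2.437015
  R3 <- R3 - (1.172015/3.601627) R2 = R3 - (0.325413) R2:  3.351295 phi_3 = 2.128027
Back-substitution:
  phi_hat_3 = 2.128027 / 3.351295 = 0.634986
  phi_hat_2 = (0.949527 - (1.172015)(0.634986)) / 3.601627 = 0.057006
  phi_hat_1 = (1.9779 - (1.9779)(0.057006) - (1.8236)(0.634986)) / 4.4757 = 0.158006
So phi_hat = [0.1580, 0.0570, 0.6350].
Therefore phi_hat_2 = 0.0570.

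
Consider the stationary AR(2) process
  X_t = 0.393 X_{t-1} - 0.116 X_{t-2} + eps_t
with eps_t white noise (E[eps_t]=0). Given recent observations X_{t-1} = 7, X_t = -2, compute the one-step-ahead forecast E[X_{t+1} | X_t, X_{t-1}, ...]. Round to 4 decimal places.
E[X_{t+1} \mid \mathcal F_t] = -1.5980

For an AR(p) model X_t = c + sum_i phi_i X_{t-i} + eps_t, the
one-step-ahead conditional mean is
  E[X_{t+1} | X_t, ...] = c + sum_i phi_i X_{t+1-i}.
Substitute known values:
  E[X_{t+1} | ...] = (0.393) * (-2) + (-0.116) * (7)
                   = -1.5980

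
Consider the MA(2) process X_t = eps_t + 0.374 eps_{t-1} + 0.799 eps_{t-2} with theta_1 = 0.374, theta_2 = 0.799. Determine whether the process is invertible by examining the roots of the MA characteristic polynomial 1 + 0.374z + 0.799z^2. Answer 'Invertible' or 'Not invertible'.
\text{Invertible}

The MA(q) characteristic polynomial is P(z) = 1 + 0.374z + 0.799z^2.
Invertibility requires all roots to lie outside the unit circle, i.e. |z| > 1 for every root.
Set 1 + (0.374) z + (0.799) z^2 = 0, i.e. a z^2 + b z + c = 0 with a = 0.799, b = 0.374, c = 1.
Discriminant D = b^2 - 4ac = (0.374)^2 - 4*(0.799)*1 = 0.139876 - (3.196) = -3.056124.
D < 0, so the roots are the complex-conjugate pair z = (-b +/- i sqrt(-D)) / (2a) = -0.234 +/- 1.094i.
For a conjugate pair |z|^2 = z * conj(z) = (product of roots) = c/a = 1/(0.799) = 1.251564, so |z| = sqrt(1.251564) = 1.1187 for both roots.
Moduli of all roots: 1.1187, 1.1187.
All moduli strictly greater than 1? Yes.
Verdict: Invertible.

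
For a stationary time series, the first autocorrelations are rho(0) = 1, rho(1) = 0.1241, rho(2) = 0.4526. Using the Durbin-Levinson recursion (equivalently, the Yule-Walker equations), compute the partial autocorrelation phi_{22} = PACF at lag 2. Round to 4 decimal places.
\phi_{22} = 0.4440

The PACF at lag k is phi_{kk}, the last component of the solution
to the Yule-Walker system G_k phi = r_k where
  (G_k)_{ij} = rho(|i - j|), (r_k)_i = rho(i), i,j = 1..k.
Equivalently, Durbin-Levinson gives phi_{kk} iteratively:
  phi_{11} = rho(1)
  phi_{kk} = [rho(k) - sum_{j=1..k-1} phi_{k-1,j} rho(k-j)]
            / [1 - sum_{j=1..k-1} phi_{k-1,j} rho(j)],
  phi_{k,j} = phi_{k-1,j} - phi_{kk} phi_{k-1,k-j},  j = 1..k-1.
Step k = 1:
  phi_11 = rho(1) = 0.1241.
Step k = 2:
  phi_22 = [rho(2) - phi_11 rho(1)] / [1 - phi_11 rho(1)] = [0.4526 - (0.1241)(0.1241)] / [1 - (0.1241)(0.1241)]
         = 0.43719919 / 0.98459919 = 0.444.
Therefore phi_{22} = 0.4440.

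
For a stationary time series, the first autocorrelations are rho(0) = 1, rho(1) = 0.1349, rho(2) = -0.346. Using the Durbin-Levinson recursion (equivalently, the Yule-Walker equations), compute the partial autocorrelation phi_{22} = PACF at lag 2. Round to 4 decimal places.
\phi_{22} = -0.3709

The PACF at lag k is phi_{kk}, the last component of the solution
to the Yule-Walker system G_k phi = r_k where
  (G_k)_{ij} = rho(|i - j|), (r_k)_i = rho(i), i,j = 1..k.
Equivalently, Durbin-Levinson gives phi_{kk} iteratively:
  phi_{11} = rho(1)
  phi_{kk} = [rho(k) - sum_{j=1..k-1} phi_{k-1,j} rho(k-j)]
            / [1 - sum_{j=1..k-1} phi_{k-1,j} rho(j)],
  phi_{k,j} = phi_{k-1,j} - phi_{kk} phi_{k-1,k-j},  j = 1..k-1.
Step k = 1:
  phi_11 = rho(1) = 0.1349.
Step k = 2:
  phi_22 = [rho(2) - phi_11 rho(1)] / [1 - phi_11 rho(1)] = [-0.346 - (0.1349)(0.1349)] / [1 - (0.1349)(0.1349)]
         = -0.36419801 / 0.98180199 = -0.3709.
Therefore phi_{22} = -0.3709.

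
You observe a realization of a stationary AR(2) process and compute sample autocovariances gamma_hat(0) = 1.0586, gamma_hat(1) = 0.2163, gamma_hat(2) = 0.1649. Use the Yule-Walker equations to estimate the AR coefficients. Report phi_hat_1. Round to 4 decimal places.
\hat\phi_{1} = 0.1800

The Yule-Walker equations for an AR(p) process read, in matrix form,
  Gamma_p phi = r_p,   with   (Gamma_p)_{ij} = gamma(|i - j|),
                       (r_p)_i = gamma(i),   i,j = 1..p.
Substitute the sample gammas (Toeplitz matrix and right-hand side of size 2):
  Gamma_p = [[1.0586, 0.2163], [0.2163, 1.0586]]
  r_p     = [0.2163, 0.1649]
Written out:
  1.0586 phi_1 + 0.2163 phi_2 = 0.2163
  0.2163 phi_1 + 1.0586 phi_2 = 0.1649
Solve by Cramer's rule:
  det = gamma(0)^2 - gamma(1)^2 = (1.0586)^2 - (0.2163)^2 = 1.12063396 - 0.04678569 = 1.07384827
  phi_hat_1 = [gamma(1) gamma(0) - gamma(1) gamma(2)] / det = [(0.2163)(1.0586) - (0.2163)(0.1649)] / 1.07384827 = 0.19330731 / 1.07384827 = 0.18
  phi_hat_2 = [gamma(0) gamma(2) - gamma(1)^2] / det = [(1.0586)(0.1649) - (0.2163)^2] / 1.07384827 = 0.12777745 / 1.07384827 = 0.119
So phi_hat = [0.1800, 0.1190].
Therefore phi_hat_1 = 0.1800.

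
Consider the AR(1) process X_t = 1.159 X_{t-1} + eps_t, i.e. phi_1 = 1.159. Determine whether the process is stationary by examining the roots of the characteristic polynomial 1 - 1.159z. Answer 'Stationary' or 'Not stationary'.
\text{Not stationary}

The AR(p) characteristic polynomial is P(z) = 1 - 1.159z.
Stationarity requires all roots to lie outside the unit circle, i.e. |z| > 1 for every root.
This is linear in z: 1 + (-1.159) z = 0  =>  z = -1/(-1.159) = 0.862813,  |z| = 0.862813.
Moduli of all roots: 0.8628.
All moduli strictly greater than 1? No.
Verdict: Not stationary.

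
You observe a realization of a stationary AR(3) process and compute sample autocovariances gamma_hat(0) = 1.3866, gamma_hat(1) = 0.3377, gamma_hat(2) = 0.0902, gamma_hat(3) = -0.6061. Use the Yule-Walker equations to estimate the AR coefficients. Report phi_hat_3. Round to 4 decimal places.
\hat\phi_{3} = -0.4830

The Yule-Walker equations for an AR(p) process read, in matrix form,
  Gamma_p phi = r_p,   with   (Gamma_p)_{ij} = gamma(|i - j|),
                       (r_p)_i = gamma(i),   i,j = 1..p.
Substitute the sample gammas (Toeplitz matrix and right-hand side of size 3):
  Gamma_p = [[1.3866, 0.3377, 0.0902], [0.3377, 1.3866, 0.3377], [0.0902, 0.3377, 1.3866]]
  r_p     = [0.3377, 0.0902, -0.6061]
Written out (R1..R3):
  (R1) 1.3866 phi_1 + 0.3377 phi_2 + 0.0902 phi_3 = 0.3377
  (R2) 0.3377 phi_1 + 1.3866 phi_2 + 0.3377 phi_3 = 0.0902
  (R3) 0.0902 phi_1 + 0.3377 phi_2 + 1.3866 phi_3 = -0.6061
Gaussian elimination:
  R2 <- R2 - (0.3377/1.3866) R1 = R2 - (0.243545) R1:  1.304355 phi_2 + 0.315732 phi_3 = 0.007955
  R3 <- R3 - (0.0902/1.3866) R1 = R3 - (0.065051) R1:  0.315732 phi_2 + 1.380732 phi_3 = -0.628068
  R3 <- R3 - (0.315732/1.304355) R2 = R3 - (0.24206) R2:  1.304306 phi_3 = -0.629993
Back-substitution:
  phi_hat_3 = -0.629993 / 1.304306 = -0.48301
  phi_hat_2 = (0.007955 - (0.315732)(-0.48301)) / 1.304355 = 0.123016
  phi_hat_1 = (0.3377 - (0.3377)(0.123016) - (0.0902)(-0.48301)) / 1.3866 = 0.245006
So phi_hat = [0.2450, 0.1230, -0.4830].
Therefore phi_hat_3 = -0.4830.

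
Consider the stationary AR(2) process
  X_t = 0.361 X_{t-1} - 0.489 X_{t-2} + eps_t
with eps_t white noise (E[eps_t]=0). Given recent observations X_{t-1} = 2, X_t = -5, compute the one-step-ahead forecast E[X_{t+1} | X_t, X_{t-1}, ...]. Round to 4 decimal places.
E[X_{t+1} \mid \mathcal F_t] = -2.7830

For an AR(p) model X_t = c + sum_i phi_i X_{t-i} + eps_t, the
one-step-ahead conditional mean is
  E[X_{t+1} | X_t, ...] = c + sum_i phi_i X_{t+1-i}.
Substitute known values:
  E[X_{t+1} | ...] = (0.361) * (-5) + (-0.489) * (2)
                   = -2.7830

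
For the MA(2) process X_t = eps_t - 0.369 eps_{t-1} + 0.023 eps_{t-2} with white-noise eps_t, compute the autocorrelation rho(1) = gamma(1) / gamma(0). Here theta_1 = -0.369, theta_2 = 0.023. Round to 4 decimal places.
\rho(1) = -0.3321

For an MA(q) process with theta_0 = 1, the autocovariance is
  gamma(k) = sigma^2 * sum_{i=0..q-k} theta_i * theta_{i+k},
and rho(k) = gamma(k) / gamma(0). Sigma^2 cancels.
  numerator   = (1)*(-0.369) + (-0.369)*(0.023) = -0.377487.
  denominator = (1)^2 + (-0.369)^2 + (0.023)^2 = 1.13669.
  rho(1) = -0.377487 / 1.13669 = -0.3321.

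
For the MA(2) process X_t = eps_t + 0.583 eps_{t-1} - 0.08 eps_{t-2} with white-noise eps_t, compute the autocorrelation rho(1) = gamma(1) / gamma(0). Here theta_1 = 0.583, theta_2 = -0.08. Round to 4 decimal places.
\rho(1) = 0.3984

For an MA(q) process with theta_0 = 1, the autocovariance is
  gamma(k) = sigma^2 * sum_{i=0..q-k} theta_i * theta_{i+k},
and rho(k) = gamma(k) / gamma(0). Sigma^2 cancels.
  numerator   = (1)*(0.583) + (0.583)*(-0.08) = 0.53636.
  denominator = (1)^2 + (0.583)^2 + (-0.08)^2 = 1.346289.
  rho(1) = 0.53636 / 1.346289 = 0.3984.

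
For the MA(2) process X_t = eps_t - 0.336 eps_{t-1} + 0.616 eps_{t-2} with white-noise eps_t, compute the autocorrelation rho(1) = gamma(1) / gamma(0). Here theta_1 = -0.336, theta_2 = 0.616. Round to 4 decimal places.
\rho(1) = -0.3638

For an MA(q) process with theta_0 = 1, the autocovariance is
  gamma(k) = sigma^2 * sum_{i=0..q-k} theta_i * theta_{i+k},
and rho(k) = gamma(k) / gamma(0). Sigma^2 cancels.
  numerator   = (1)*(-0.336) + (-0.336)*(0.616) = -0.542976.
  denominator = (1)^2 + (-0.336)^2 + (0.616)^2 = 1.492352.
  rho(1) = -0.542976 / 1.492352 = -0.3638.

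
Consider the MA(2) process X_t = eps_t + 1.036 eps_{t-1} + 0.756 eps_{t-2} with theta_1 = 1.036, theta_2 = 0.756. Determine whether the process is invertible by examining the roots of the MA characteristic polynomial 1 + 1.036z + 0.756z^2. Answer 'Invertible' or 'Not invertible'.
\text{Invertible}

The MA(q) characteristic polynomial is P(z) = 1 + 1.036z + 0.756z^2.
Invertibility requires all roots to lie outside the unit circle, i.e. |z| > 1 for every root.
Set 1 + (1.036) z + (0.756) z^2 = 0, i.e. a z^2 + b z + c = 0 with a = 0.756, b = 1.036, c = 1.
Discriminant D = b^2 - 4ac = (1.036)^2 - 4*(0.756)*1 = 1.073296 - (3.024) = -1.950704.
D < 0, so the roots are the complex-conjugate pair z = (-b +/- i sqrt(-D)) / (2a) = -0.6852 +/- 0.9237i.
For a conjugate pair |z|^2 = z * conj(z) = (product of roots) = c/a = 1/(0.756) = 1.322751, so |z| = sqrt(1.322751) = 1.1501 for both roots.
Moduli of all roots: 1.1501, 1.1501.
All moduli strictly greater than 1? Yes.
Verdict: Invertible.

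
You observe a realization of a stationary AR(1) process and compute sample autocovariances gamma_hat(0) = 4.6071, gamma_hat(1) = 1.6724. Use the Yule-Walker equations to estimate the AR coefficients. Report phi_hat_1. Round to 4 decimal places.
\hat\phi_{1} = 0.3630

The Yule-Walker equations for an AR(p) process read, in matrix form,
  Gamma_p phi = r_p,   with   (Gamma_p)_{ij} = gamma(|i - j|),
                       (r_p)_i = gamma(i),   i,j = 1..p.
Substitute the sample gammas (Toeplitz matrix and right-hand side of size 1):
  Gamma_p = [[4.6071]]
  r_p     = [1.6724]
With p = 1 this is the single equation gamma(0) phi_1 = gamma(1):
  phi_hat_1 = gamma(1) / gamma(0) = 1.6724 / 4.6071 = 0.3630.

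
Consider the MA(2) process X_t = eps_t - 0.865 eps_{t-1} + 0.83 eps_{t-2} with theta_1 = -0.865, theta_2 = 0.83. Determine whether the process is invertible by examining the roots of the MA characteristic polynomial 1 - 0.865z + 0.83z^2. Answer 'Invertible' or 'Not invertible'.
\text{Invertible}

The MA(q) characteristic polynomial is P(z) = 1 - 0.865z + 0.83z^2.
Invertibility requires all roots to lie outside the unit circle, i.e. |z| > 1 for every root.
Set 1 + (-0.865) z + (0.83) z^2 = 0, i.e. a z^2 + b z + c = 0 with a = 0.83, b = -0.865, c = 1.
Discriminant D = b^2 - 4ac = (-0.865)^2 - 4*(0.83)*1 = 0.748225 - (3.32) = -2.571775.
D < 0, so the roots are the complex-conjugate pair z = (-b +/- i sqrt(-D)) / (2a) = 0.5211 +/- 0.9661i.
For a conjugate pair |z|^2 = z * conj(z) = (product of roots) = c/a = 1/(0.83) = 1.204819, so |z| = sqrt(1.204819) = 1.0976 for both roots.
Moduli of all roots: 1.0976, 1.0976.
All moduli strictly greater than 1? Yes.
Verdict: Invertible.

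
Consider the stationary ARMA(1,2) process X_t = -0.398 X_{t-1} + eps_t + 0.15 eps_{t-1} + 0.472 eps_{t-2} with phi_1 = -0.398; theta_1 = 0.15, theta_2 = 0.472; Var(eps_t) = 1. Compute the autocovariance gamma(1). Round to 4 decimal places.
\gamma(1) = -0.5436

Multiply the model equation by X_{t-k} and take expectations. With theta_0 = psi_0 = 1 and psi_j the MA(infinity) weights, this gives
  gamma(k) - sum_i phi_i gamma(k-i) = c_k,
  c_k = sigma^2 * sum_{j=k..q} theta_j psi_{j-k}   (c_k = 0 for k > q),
using gamma(-m) = gamma(m).
psi-weights needed (psi_j = theta_j + sum_i phi_i psi_{j-i}):
  psi_1 = theta_1 + phi_1 = 0.15 + (-0.398) = -0.248
  psi_2 = theta_2 + phi_1 psi_1 = 0.472 + (-0.398)(-0.248) = 0.570704
Right-hand sides:
  c_0 = sigma^2 (1 + theta_1 psi_1 + theta_2 psi_2) = 1 * (1 + (0.15)(-0.248) + (0.472)(0.570704)) = 1 * 1.232172 = 1.232172
  c_1 = sigma^2 (theta_1 + theta_2 psi_1) = 1 * (0.15 + (0.472)(-0.248)) = 0.032944
  c_2 = sigma^2 theta_2 = 1 * (0.472) = 0.472
Equations for k = 0 and k = 1 (AR order 1):
  gamma(0) = phi_1 gamma(1) + c_0
  gamma(1) = phi_1 gamma(0) + c_1
Substituting the second into the first: gamma(0) (1 - phi_1^2) = c_0 + phi_1 c_1, so
  gamma(0) = (c_0 + phi_1 c_1) / (1 - phi_1^2) = (1.232172 + (-0.398)(0.032944)) / (1 - (-0.398)^2) = 1.219061 / 0.841596 = 1.44851.
  gamma(1) = phi_1 gamma(0) + c_1 = (-0.398)(1.44851) + (0.032944) = -0.543563.
Therefore gamma(1) = -0.5436 (to 4 decimal places).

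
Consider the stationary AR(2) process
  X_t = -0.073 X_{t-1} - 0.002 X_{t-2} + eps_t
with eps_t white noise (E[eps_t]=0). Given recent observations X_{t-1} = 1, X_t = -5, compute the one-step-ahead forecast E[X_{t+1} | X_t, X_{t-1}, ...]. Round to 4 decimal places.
E[X_{t+1} \mid \mathcal F_t] = 0.3630

For an AR(p) model X_t = c + sum_i phi_i X_{t-i} + eps_t, the
one-step-ahead conditional mean is
  E[X_{t+1} | X_t, ...] = c + sum_i phi_i X_{t+1-i}.
Substitute known values:
  E[X_{t+1} | ...] = (-0.073) * (-5) + (-0.002) * (1)
                   = 0.3630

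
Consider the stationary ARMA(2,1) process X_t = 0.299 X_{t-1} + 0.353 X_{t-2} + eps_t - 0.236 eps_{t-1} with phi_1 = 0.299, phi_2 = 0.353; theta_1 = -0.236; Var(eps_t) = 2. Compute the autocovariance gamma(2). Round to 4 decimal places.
\gamma(2) = 0.9770

Multiply the model equation by X_{t-k} and take expectations. With theta_0 = psi_0 = 1 and psi_j the MA(infinity) weights, this gives
  gamma(k) - sum_i phi_i gamma(k-i) = c_k,
  c_k = sigma^2 * sum_{j=k..q} theta_j psi_{j-k}   (c_k = 0 for k > q),
using gamma(-m) = gamma(m).
psi-weights needed (psi_j = theta_j + sum_i phi_i psi_{j-i}):
  psi_1 = theta_1 + phi_1 = -0.236 + (0.299) = 0.063
Right-hand sides:
  c_0 = sigma^2 (1 + theta_1 psi_1) = 2 * (1 + (-0.236)(0.063)) = 2 * 0.985132 = 1.970264
  c_1 = sigma^2 theta_1 = 2 * (-0.236) = -0.472
  c_2 = 0
Equations for k = 0, 1, 2 (AR order 2, c_2 = 0):
  (E0) gamma(0) = phi_1 gamma(1) + phi_2 gamma(2) + c_0
  (E1) gamma(1) = phi_1 gamma(0) + phi_2 gamma(1) + c_1
  (E2) gamma(2) = phi_1 gamma(1) + phi_2 gamma(0)
From (E1): gamma(1) = A gamma(0) + B with
  A = phi_1 / (1 - phi_2) = 0.299 / 0.647 = 0.462133,   B = c_1 / (1 - phi_2) = -0.472 / 0.647 = -0.729521.
Insert (E2) into (E0): gamma(0) (1 - phi_2^2) = phi_1 (1 + phi_2) gamma(1) + c_0.
  phi_1 (1 + phi_2) = (0.299)(1.353) = 0.404547,   1 - phi_2^2 = 0.875391.
Replace gamma(1) by A gamma(0) + B and collect gamma(0):
  gamma(0) [0.875391 - (0.404547)(0.462133)] = (0.404547)(-0.729521) + 1.970264
  gamma(0) * 0.688437 = 1.675139
  gamma(0) = 1.675139 / 0.688437 = 2.433251.
  gamma(1) = A gamma(0) + B = (0.462133)(2.433251) + (-0.729521) = 0.394964.
  gamma(2) = phi_1 gamma(1) + phi_2 gamma(0) = (0.299)(0.394964) + (0.353)(2.433251) = 0.977032.
Therefore gamma(2) = 0.9770 (to 4 decimal places).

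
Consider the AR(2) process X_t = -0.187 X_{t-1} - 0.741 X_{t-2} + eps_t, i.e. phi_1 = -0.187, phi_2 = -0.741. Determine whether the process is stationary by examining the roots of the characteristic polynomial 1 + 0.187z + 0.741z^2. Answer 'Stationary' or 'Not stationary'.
\text{Stationary}

The AR(p) characteristic polynomial is P(z) = 1 + 0.187z + 0.741z^2.
Stationarity requires all roots to lie outside the unit circle, i.e. |z| > 1 for every root.
Set 1 + (0.187) z + (0.741) z^2 = 0, i.e. a z^2 + b z + c = 0 with a = 0.741, b = 0.187, c = 1.
Discriminant D = b^2 - 4ac = (0.187)^2 - 4*(0.741)*1 = 0.034969 - (2.964) = -2.929031.
D < 0, so the roots are the complex-conjugate pair z = (-b +/- i sqrt(-D)) / (2a) = -0.1262 +/- 1.1548i.
For a conjugate pair |z|^2 = z * conj(z) = (product of roots) = c/a = 1/(0.741) = 1.349528, so |z| = sqrt(1.349528) = 1.1617 for both roots.
Moduli of all roots: 1.1617, 1.1617.
All moduli strictly greater than 1? Yes.
Verdict: Stationary.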